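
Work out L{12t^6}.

L{t^n} = n!/s^(n+1). So L{12t^6} = 12·6!/s^7 = 8640/s^7

Final answer: 8640/s^7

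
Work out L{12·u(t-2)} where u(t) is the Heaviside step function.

L{u(t-a)} = e^(-as)/s. Here a=2, so L{u(t-2)} = e^(-2s)/s, and L{12·u(t-2)} = 12·e^(-2s)/s

Final answer: 12·e^(-2s)/s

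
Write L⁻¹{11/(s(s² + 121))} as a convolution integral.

11/(s(s² + 121)) = (1/s)·(11/(s² + 121)) = L{1}·L{sin(11t)}. So f(t) = 1*(sin(11t)) = ∫₀ᵗ sin(11τ) dτ

Final answer: ∫₀ᵗ sin(11τ) dτ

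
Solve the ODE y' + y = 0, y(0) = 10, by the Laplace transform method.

L{y'} + L{y} = 0. sY - 10 + Y = 0. Y(s+1) = 10. Y = 10/(s+1)

Final answer: y(t) = 10e^(-t)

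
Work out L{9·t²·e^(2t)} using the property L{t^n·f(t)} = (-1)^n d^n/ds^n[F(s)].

L{e^(2t)} = 1/(s-2). d/ds[1/(s-2)] = -1/(s-2)². d²/ds²[1/(s-2)] = 2/(s-2)³. So L{t²·e^(2t)} = (-1)² · 2/(s-2)³ = 2/(s-2)³. Then L{9·t²·e^(2t)} = 9·2/(s-2)³ = 18/(s-2)³

Final answer: 18/(s-2)³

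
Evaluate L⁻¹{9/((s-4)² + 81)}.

Form: b/((s-a)² + b²) → e^(at)sin(bt). With a=4, b=9

Final answer: e^(4t)·sin(9t)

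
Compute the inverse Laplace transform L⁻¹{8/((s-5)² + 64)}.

Using frequency shift, L⁻¹{8/((s-5)² + 64)} = e^(5t)·sin(8t)

Final answer: e^(5t)·sin(8t)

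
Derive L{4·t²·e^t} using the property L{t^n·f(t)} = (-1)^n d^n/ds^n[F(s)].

L{e^t} = 1/(s-1). d/ds[1/(s-1)] = -1/(s-1)². d²/ds²[1/(s-1)] = 2/(s-1)³. So L{t²·e^t} = (-1)² · 2/(s-1)³ = 2/(s-1)³. Then L{4·t²·e^t} = 4·2/(s-1)³ = 8/(s-1)³

Final answer: 8/(s-1)³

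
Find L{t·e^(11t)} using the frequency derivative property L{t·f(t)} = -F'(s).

L{e^(11t)} = 1/(s-11). By frequency derivative: L{t·e^(11t)} = -d/ds[1/(s-11)] = -(-1)/(s-11)² = 1/(s-11)²

Final answer: 1/(s-11)²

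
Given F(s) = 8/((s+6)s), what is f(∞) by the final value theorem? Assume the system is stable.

f(∞) = lim_{s→0} sF(s) = lim_{s→0} 8/(s+6) = 4/3

Final answer: 4/3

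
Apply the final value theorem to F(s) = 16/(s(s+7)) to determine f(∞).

f(∞) = lim_{s→0} s·16/(s(s+7)) = lim_{s→0} 16/(s+7) = 16/7 = 16/7

Final answer: 16/7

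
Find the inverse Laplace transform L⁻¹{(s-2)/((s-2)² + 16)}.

Using frequency shift, L⁻¹{(s-2)/((s-2)² + 16)} = e^(2t)·cos(4t)

Final answer: e^(2t)·cos(4t)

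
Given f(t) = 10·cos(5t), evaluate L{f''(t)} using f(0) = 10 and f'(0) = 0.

F(s) = 10s/(s² + 25). L{f''(t)} = s²F(s) - sf(0) - f'(0) = 10s³/(s² + 25) - 10s = (10s³ - 10s(s² + 25))/(s² + 25) = -250s/(s² + 25)

Final answer: -250s/(s² + 25)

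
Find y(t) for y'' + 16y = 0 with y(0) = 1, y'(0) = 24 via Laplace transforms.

L{y''} + 16L{y} = 0. s²Y - s - 24 + 16Y = 0. Y(s² + 16) = s + 24. Y = (s + 24)/(s² + 16). Inverting: y(t) = cos(4t) + 6sin(4t)

Final answer: y(t) = cos(4t) + 6sin(4t)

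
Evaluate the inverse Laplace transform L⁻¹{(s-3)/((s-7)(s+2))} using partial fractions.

Using partial fractions, f(t) = (4e^(7t) + 5e^(-2t))/9

Final answer: (4e^(7t) + 5e^(-2t))/9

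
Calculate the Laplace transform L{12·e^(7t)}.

L{e^(at)} = 1/(s-a), so L{e^(7t)} = 1/(s-7). Then L{12·e^(7t)} = 12/(s-7)

Final answer: 12/(s-7)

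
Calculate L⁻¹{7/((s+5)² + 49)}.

Form: b/((s-a)² + b²) → e^(at)sin(bt). With a=-5, b=7

Final answer: e^(-5t)·sin(7t)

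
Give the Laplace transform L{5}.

L{5} = 5 · L{1} = 5/s

Final answer: 5/s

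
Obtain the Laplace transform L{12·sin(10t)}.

L{sin(ωt)} = ω/(s² + ω²), so L{sin(10t)} = 10/(s² + 100). Then L{12·sin(10t)} = 12·10/(s² + 100) = 120/(s² + 100)

Final answer: 120/(s² + 100)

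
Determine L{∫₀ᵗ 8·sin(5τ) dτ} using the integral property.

L{∫₀ᵗ f(τ)dτ} = F(s)/s with F(s) = 40/(s² + 25), so the result is (40/(s² + 25))/s = 40/(s(s² + 25))

Final answer: 40/(s(s² + 25))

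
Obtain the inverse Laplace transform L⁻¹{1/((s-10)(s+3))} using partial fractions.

Decompose: A/(s-10) + B/(s+3). A = 1/13, B = -1/13. f(t) = (e^(10t) - e^(-3t))/13

Final answer: (e^(10t) - e^(-3t))/13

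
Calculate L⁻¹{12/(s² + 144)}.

This is the form c·a/(s² + a²) with a = 12. L⁻¹ = sin(12t)

Final answer: sin(12t)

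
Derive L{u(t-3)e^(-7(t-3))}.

u(t-a)f(t-a) with f(t)=e^(-7t). L{e^(-7t)} = 1/(s+7). By time shift: e^(-3s)/(s+7)

Final answer: e^(-3s)/(s+7)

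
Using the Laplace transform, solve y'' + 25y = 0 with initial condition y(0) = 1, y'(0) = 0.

L{y''} + 25L{y} = 0. s²Y - s - 0 + 25Y = 0. Y(s² + 25) = s. Y = (s)/(s² + 25). Inverting: y(t) = cos(5t)

Final answer: y(t) = cos(5t)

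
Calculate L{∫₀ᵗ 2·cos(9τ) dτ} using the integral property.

L{∫₀ᵗ f(τ)dτ} = F(s)/s with F(s) = 2s/(s² + 81), so the result is (2s/(s² + 81))/s = 2/(s² + 81)

Final answer: 2/(s² + 81)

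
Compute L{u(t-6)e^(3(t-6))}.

u(t-a)f(t-a) with f(t)=e^(3t). L{e^(3t)} = 1/(s-3). By time shift: e^(-6s)/(s-3)

Final answer: e^(-6s)/(s-3)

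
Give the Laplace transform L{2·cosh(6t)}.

L{cosh(ωt)} = s/(s² - ω²), so L{cosh(6t)} = s/(s² - 36). Then L{2·cosh(6t)} = 2·s/(s² - 36) = 2s/(s² - 36)

Final answer: 2s/(s² - 36)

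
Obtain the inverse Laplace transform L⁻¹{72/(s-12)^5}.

L⁻¹{n!/(s-a)^(n+1)} = t^n·e^(at) with n=4, a=12. So L⁻¹{24/(s-12)^5} = t^4·e^(12t), and L⁻¹{72/(s-12)^5} = (72/24)·t^4·e^(12t) = 3·t^4·e^(12t)

Final answer: 3·t^4·e^(12t)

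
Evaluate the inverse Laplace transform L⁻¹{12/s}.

L⁻¹{c/s} = c, so L⁻¹{12/s} = 12

Final answer: 12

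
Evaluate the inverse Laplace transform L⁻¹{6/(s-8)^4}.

L⁻¹{n!/(s-a)^(n+1)} = t^n·e^(at), so L⁻¹{6/(s-8)^4} = t^3·e^(8t)

Final answer: t^3·e^(8t)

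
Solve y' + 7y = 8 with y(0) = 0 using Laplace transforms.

sY + 7Y = 8/s. Y = 8/(s(s+7)). Partial fractions: Y = 8/7/s - 8/7/(s+7)

Final answer: y(t) = 8/7(1 - e^(-7t))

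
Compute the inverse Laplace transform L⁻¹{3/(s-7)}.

L⁻¹{1/(s-a)} = e^(at), so L⁻¹{1/(s-7)} = e^(7t), and L⁻¹{3/(s-7)} = 3·e^(7t)

Final answer: 3·e^(7t)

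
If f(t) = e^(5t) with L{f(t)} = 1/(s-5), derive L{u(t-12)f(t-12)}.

Time shift theorem: L{u(t-a)f(t-a)} = e^(-as)F(s). Here a=12, F(s) = 1/(s-5), so L{u(t-12)f(t-12)} = e^(-12s)·1/(s-5)

Final answer: e^(-12s)·1/(s-5)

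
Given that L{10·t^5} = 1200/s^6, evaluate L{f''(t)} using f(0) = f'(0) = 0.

L{f''(t)} = s²F(s) - sf(0) - f'(0) = s²·1200/s^6 - 0 - 0 = 1200/s^4

Final answer: 1200/s^4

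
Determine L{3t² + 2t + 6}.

L{3t² + 2t + 6} = 3·2/s³ + 2/s² + 6/s = 6/s³ + 2/s² + 6/s

Final answer: 6/s³ + 2/s² + 6/s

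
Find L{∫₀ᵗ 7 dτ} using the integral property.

L{∫₀ᵗ f(τ)dτ} = F(s)/s with f(t) = 7. F(s) = 7/s, so L{∫₀ᵗ 7 dτ} = (7/s)/s = 7/s². (Check: ∫₀ᵗ 7 dτ = 7t.)

Final answer: 7/s²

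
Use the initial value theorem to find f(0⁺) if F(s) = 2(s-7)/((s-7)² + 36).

f(0⁺) = lim_{s→∞} sF(s) = lim_{s→∞} 2s(s-7)/((s-7)² + 36) = 2

Final answer: 2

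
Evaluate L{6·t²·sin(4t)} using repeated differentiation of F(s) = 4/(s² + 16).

F(s) = 4/(s² + 16). F'(s) = -8s/(s² + 16)². F''(s) = -8(16 - 3s²)/(s² + 16)³ = (24s² - 128)/(s² + 16)³. So L{t²·sin(4t)} = (-1)² F''(s) = (24s² - 128)/(s² + 16)³. Then L{6·t²·sin(4t)} = 6·(24s² - 128)/(s² + 16)³ = (144s² - 768)/(s² + 16)³

Final answer: (144s² - 768)/(s² + 16)³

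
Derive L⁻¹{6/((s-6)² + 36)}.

Form: b/((s-a)² + b²) → e^(at)sin(bt). With a=6, b=6

Final answer: e^(6t)·sin(6t)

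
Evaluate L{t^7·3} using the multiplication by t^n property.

L{3} = 3/s. d^1/ds^1[1/s] = -1/s². d^2/ds^2[1/s] = 2/s^3. d^3/ds^3[1/s] = -6/s^4. d^4/ds^4[1/s] = 24/s^5. d^5/ds^5[1/s] = -120/s^6. d^6/ds^6[1/s] = 720/s^7. d^7/ds^7[1/s] = -5040/s^8. So L{t^7} = (-1)^{7}·-5040/s^8 = 5040/s^8. Then L{t^7·3} = 3·5040/s^8 = 15120/s^8

Final answer: 15120/s^8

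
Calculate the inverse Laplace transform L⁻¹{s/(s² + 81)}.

L⁻¹{s/(s² + 81)} = cos(9t)

Final answer: cos(9t)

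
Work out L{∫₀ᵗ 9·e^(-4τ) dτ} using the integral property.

L{∫₀ᵗ f(τ)dτ} = F(s)/s with F(s) = 9/(s+4), so L{∫₀ᵗ 9·e^(-4τ) dτ} = 9/(s(s+4))

Final answer: 9/(s(s+4))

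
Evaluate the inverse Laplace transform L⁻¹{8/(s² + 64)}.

L⁻¹{8/(s² + 64)} = sin(8t)

Final answer: sin(8t)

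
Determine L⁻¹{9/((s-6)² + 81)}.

Form: b/((s-a)² + b²) → e^(at)sin(bt). With a=6, b=9

Final answer: e^(6t)·sin(9t)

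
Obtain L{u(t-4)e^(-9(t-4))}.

u(t-a)f(t-a) with f(t)=e^(-9t). L{e^(-9t)} = 1/(s+9). By time shift: e^(-4s)/(s+9)

Final answer: e^(-4s)/(s+9)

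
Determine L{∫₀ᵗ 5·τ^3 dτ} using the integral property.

L{∫₀ᵗ f(τ)dτ} = F(s)/s with f(t) = 5t^3. F(s) = 30/s^4, so L{∫₀ᵗ 5·τ^3 dτ} = (30/s^4)/s = 30/s^5. (Check: ∫₀ᵗ 5·τ^3 dτ = 5t^4/4.)

Final answer: 30/s^5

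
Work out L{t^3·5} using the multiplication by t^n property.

L{5} = 5/s. d^1/ds^1[1/s] = -1/s². d^2/ds^2[1/s] = 2/s^3. d^3/ds^3[1/s] = -6/s^4. So L{t^3} = (-1)^{3}·-6/s^4 = 6/s^4. Then L{t^3·5} = 5·6/s^4 = 30/s^4

Final answer: 30/s^4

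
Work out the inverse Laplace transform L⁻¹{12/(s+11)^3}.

L⁻¹{n!/(s-a)^(n+1)} = t^n·e^(at) with n=2, a=-11. So L⁻¹{2/(s+11)^3} = t^2·e^(-11t), and L⁻¹{12/(s+11)^3} = (12/2)·t^2·e^(-11t) = 6·t^2·e^(-11t)

Final answer: 6·t^2·e^(-11t)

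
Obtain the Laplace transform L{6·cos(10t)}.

L{cos(ωt)} = s/(s² + ω²), so L{cos(10t)} = s/(s² + 100). Then L{6·cos(10t)} = 6·s/(s² + 100) = 6s/(s² + 100)

Final answer: 6s/(s² + 100)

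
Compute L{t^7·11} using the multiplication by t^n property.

L{11} = 11/s. d^1/ds^1[1/s] = -1/s². d^2/ds^2[1/s] = 2/s^3. d^3/ds^3[1/s] = -6/s^4. d^4/ds^4[1/s] = 24/s^5. d^5/ds^5[1/s] = -120/s^6. d^6/ds^6[1/s] = 720/s^7. d^7/ds^7[1/s] = -5040/s^8. So L{t^7} = (-1)^{7}·-5040/s^8 = 5040/s^8. Then L{t^7·11} = 11·5040/s^8 = 55440/s^8

Final answer: 55440/s^8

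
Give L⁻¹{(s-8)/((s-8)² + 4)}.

Using frequency shift: L⁻¹{(s-a)/((s-a)² + b²)} = e^(at)cos(bt). Here a=8, b=2

Final answer: e^(8t)·cos(2t)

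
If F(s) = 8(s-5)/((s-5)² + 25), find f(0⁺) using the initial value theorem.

f(0⁺) = lim_{s→∞} sF(s) = lim_{s→∞} 8s(s-5)/((s-5)² + 25) = 8

Final answer: 8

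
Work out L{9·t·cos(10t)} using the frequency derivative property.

L{cos(10t)} = s/(s² + 100). Derivative: d/ds[s/(s² + 100)] = [(s² + 100) - s·2s]/(s² + 100)² = (100 - s²)/(s² + 100)². So L{t·cos(10t)} = -F'(s) = (s² - 100)/(s² + 100)². Then L{9·t·cos(10t)} = 9·(s² - 100)/(s² + 100)²

Final answer: 9·(s² - 100)/(s² + 100)²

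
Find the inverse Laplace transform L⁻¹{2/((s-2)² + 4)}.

Using frequency shift, L⁻¹{2/((s-2)² + 4)} = e^(2t)·sin(2t)

Final answer: e^(2t)·sin(2t)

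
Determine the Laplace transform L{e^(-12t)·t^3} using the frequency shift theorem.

L{e^(at)·t^n} = n!/(s-a)^(n+1), so L{e^(-12t)·t^3} = 6/(s+12)^4

Final answer: 6/(s+12)^4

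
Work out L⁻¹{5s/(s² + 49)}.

This is the form c·s/(s² + a²) with a = 7, c = 5. L⁻¹ = 5·cos(7t)

Final answer: 5·cos(7t)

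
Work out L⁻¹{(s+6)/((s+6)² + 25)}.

Using frequency shift: L⁻¹{(s-a)/((s-a)² + b²)} = e^(at)cos(bt). Here a=-6, b=5

Final answer: e^(-6t)·cos(5t)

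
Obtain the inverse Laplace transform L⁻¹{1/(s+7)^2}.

L⁻¹{n!/(s-a)^(n+1)} = t^n·e^(at), so L⁻¹{1/(s+7)^2} = t·e^(-7t)

Final answer: t·e^(-7t)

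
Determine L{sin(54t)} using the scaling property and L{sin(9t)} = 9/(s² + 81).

Using L{f(at)} = (1/a)F(s/a) with a=6: L{sin(54t)} = (1/6) · 9/((s/6)² + 81) = (1/6) · 9·36/(s² + 2916) = 54/(s² + 2916)

Final answer: 54/(s² + 2916)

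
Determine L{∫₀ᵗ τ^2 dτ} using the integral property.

L{∫₀ᵗ f(τ)dτ} = F(s)/s with f(t) = t^2. F(s) = 2/s^3, so L{∫₀ᵗ τ^2 dτ} = (2/s^3)/s = 2/s^4. (Check: ∫₀ᵗ τ^2 dτ = t^3/3.)

Final answer: 2/s^4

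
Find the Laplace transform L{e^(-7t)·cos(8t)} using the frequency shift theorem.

Frequency shift: L{e^(at)f(t)} = F(s-a). L{e^(-7t)·cos(8t)} = (s+7)/((s+7)² + 64)

Final answer: (s+7)/((s+7)² + 64)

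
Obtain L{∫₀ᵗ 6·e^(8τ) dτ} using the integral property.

L{∫₀ᵗ f(τ)dτ} = F(s)/s with F(s) = 6/(s-8), so L{∫₀ᵗ 6·e^(8τ) dτ} = 6/(s(s-8))

Final answer: 6/(s(s-8))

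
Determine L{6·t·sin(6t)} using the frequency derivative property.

L{sin(6t)} = 6/(s² + 36). By L{t·f(t)} = -F'(s): -d/ds[6/(s² + 36)] = -(6)·(-2s)/(s² + 36)² = 12s/(s² + 36)². Then L{6·t·sin(6t)} = 6·12s/(s² + 36)² = 72s/(s² + 36)²

Final answer: 72s/(s² + 36)²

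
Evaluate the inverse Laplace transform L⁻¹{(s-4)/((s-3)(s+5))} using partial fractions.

Using partial fractions, f(t) = (-e^(3t) + 9e^(-5t))/8

Final answer: (-e^(3t) + 9e^(-5t))/8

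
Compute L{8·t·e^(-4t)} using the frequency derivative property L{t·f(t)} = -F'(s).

L{e^(-4t)} = 1/(s+4). By frequency derivative: L{t·e^(-4t)} = -d/ds[1/(s+4)] = -(-1)/(s+4)² = 1/(s+4)². Then L{8·t·e^(-4t)} = 8·1/(s+4)² = 8/(s+4)²

Final answer: 8/(s+4)²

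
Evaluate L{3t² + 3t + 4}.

L{3t² + 3t + 4} = 3·2/s³ + 3/s² + 4/s = 6/s³ + 3/s² + 4/s

Final answer: 6/s³ + 3/s² + 4/s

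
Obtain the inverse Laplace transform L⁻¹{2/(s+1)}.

L⁻¹{1/(s-a)} = e^(at), so L⁻¹{1/(s+1)} = e^(-t), and L⁻¹{2/(s+1)} = 2·e^(-t)

Final answer: 2·e^(-t)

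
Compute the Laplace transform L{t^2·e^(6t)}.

L{t^n·e^(at)} = n!/(s-a)^(n+1), so L{t^2·e^(6t)} = 2/(s-6)^3

Final answer: 2/(s-6)^3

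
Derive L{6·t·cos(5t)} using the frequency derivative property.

L{cos(5t)} = s/(s² + 25). Derivative: d/ds[s/(s² + 25)] = [(s² + 25) - s·2s]/(s² + 25)² = (25 - s²)/(s² + 25)². So L{t·cos(5t)} = -F'(s) = (s² - 25)/(s² + 25)². Then L{6·t·cos(5t)} = 6·(s² - 25)/(s² + 25)²

Final answer: 6·(s² - 25)/(s² + 25)²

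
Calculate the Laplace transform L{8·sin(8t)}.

L{sin(ωt)} = ω/(s² + ω²), so L{sin(8t)} = 8/(s² + 64). Then L{8·sin(8t)} = 8·8/(s² + 64) = 64/(s² + 64)

Final answer: 64/(s² + 64)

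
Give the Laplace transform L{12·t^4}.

L{t^n} = n!/s^(n+1), so L{t^4} = 24/s^5. Then L{12·t^4} = 12·24/s^5 = 288/s^5

Final answer: 288/s^5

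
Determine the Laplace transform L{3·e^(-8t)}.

L{e^(at)} = 1/(s-a), so L{e^(-8t)} = 1/(s+8). Then L{3·e^(-8t)} = 3/(s+8)

Final answer: 3/(s+8)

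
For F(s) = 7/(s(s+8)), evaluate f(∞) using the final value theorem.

f(∞) = lim_{s→0} s·7/(s(s+8)) = lim_{s→0} 7/(s+8) = 7/8 = 7/8

Final answer: 7/8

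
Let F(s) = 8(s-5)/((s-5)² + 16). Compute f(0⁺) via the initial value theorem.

f(0⁺) = lim_{s→∞} sF(s) = lim_{s→∞} 8s(s-5)/((s-5)² + 16) = 8

Final answer: 8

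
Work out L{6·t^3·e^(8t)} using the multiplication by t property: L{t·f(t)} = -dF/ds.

Using L{t^n·e^(at)} = n!/(s-a)^(n+1), L{t^3·e^(8t)} = 6/(s-8)^4, so L{6·t^3·e^(8t)} = 6·6/(s-8)^4 = 36/(s-8)^4

Final answer: 36/(s-8)^4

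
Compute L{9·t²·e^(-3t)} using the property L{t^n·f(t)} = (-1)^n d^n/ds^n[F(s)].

L{e^(-3t)} = 1/(s+3). d/ds[1/(s+3)] = -1/(s+3)². d²/ds²[1/(s+3)] = 2/(s+3)³. So L{t²·e^(-3t)} = (-1)² · 2/(s+3)³ = 2/(s+3)³. Then L{9·t²·e^(-3t)} = 9·2/(s+3)³ = 18/(s+3)³

Final answer: 18/(s+3)³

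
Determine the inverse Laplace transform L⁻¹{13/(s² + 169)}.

L⁻¹{13/(s² + 169)} = sin(13t)

Final answer: sin(13t)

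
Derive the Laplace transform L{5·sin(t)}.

L{sin(ωt)} = ω/(s² + ω²), so L{sin(t)} = 1/(s² + 1). Then L{5·sin(t)} = 5·1/(s² + 1) = 5/(s² + 1)

Final answer: 5/(s² + 1)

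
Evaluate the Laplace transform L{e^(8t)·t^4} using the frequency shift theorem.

L{e^(at)·t^n} = n!/(s-a)^(n+1), so L{e^(8t)·t^4} = 24/(s-8)^5

Final answer: 24/(s-8)^5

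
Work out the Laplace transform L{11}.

L{11} = 11 · L{1} = 11/s

Final answer: 11/s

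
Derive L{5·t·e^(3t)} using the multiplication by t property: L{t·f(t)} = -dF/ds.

Using L{t^n·e^(at)} = n!/(s-a)^(n+1), L{t·e^(3t)} = 1/(s-3)^2, so L{5·t·e^(3t)} = 5·1/(s-3)^2 = 5/(s-3)^2

Final answer: 5/(s-3)^2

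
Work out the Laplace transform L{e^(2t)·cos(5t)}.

L{e^(at)·cos(ωt)} = (s-a)/((s-a)² + ω²), so L{e^(2t)·cos(5t)} = (s-2)/((s-2)² + 25)

Final answer: (s-2)/((s-2)² + 25)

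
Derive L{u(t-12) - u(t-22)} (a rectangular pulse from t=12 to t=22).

L{u(t-a)} = e^(-as)/s. L{u(t-12) - u(t-22)} = (e^(-12s) - e^(-22s))/s

Final answer: (e^(-12s) - e^(-22s))/s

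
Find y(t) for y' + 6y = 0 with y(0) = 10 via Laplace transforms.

L{y'} + 6L{y} = 0. sY - 10 + 6Y = 0. Y(s+6) = 10. Y = 10/(s+6)

Final answer: y(t) = 10e^(-6t)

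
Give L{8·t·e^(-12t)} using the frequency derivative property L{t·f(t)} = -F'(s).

L{e^(-12t)} = 1/(s+12). By frequency derivative: L{t·e^(-12t)} = -d/ds[1/(s+12)] = -(-1)/(s+12)² = 1/(s+12)². Then L{8·t·e^(-12t)} = 8·1/(s+12)² = 8/(s+12)²

Final answer: 8/(s+12)²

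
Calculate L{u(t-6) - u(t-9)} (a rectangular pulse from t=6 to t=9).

L{u(t-a)} = e^(-as)/s. L{u(t-6) - u(t-9)} = (e^(-6s) - e^(-9s))/s

Final answer: (e^(-6s) - e^(-9s))/s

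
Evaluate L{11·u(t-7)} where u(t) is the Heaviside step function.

L{u(t-a)} = e^(-as)/s. Here a=7, so L{u(t-7)} = e^(-7s)/s, and L{11·u(t-7)} = 11·e^(-7s)/s

Final answer: 11·e^(-7s)/s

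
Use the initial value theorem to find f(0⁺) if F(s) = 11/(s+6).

f(0⁺) = lim_{s→∞} s·11/(s+6) = lim_{s→∞} 11s/(s+6) = 11

Final answer: 11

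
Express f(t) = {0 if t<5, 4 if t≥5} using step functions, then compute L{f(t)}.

f(t) = 4·u(t-5). L{u(t-5)} = e^(-5s)/s, so L{f(t)} = 4·e^(-5s)/s

Final answer: 4·e^(-5s)/s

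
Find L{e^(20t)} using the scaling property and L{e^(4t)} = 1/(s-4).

Using L{f(at)} = (1/a)F(s/a) with a=5 and f(t) = e^(4t): L{e^(20t)} = (1/5) · 1/((s/5)-4) = (1/5) · 5/(s-20) = 1/(s-20)

Final answer: 1/(s-20)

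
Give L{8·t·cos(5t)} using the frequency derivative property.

L{cos(5t)} = s/(s² + 25). Derivative: d/ds[s/(s² + 25)] = [(s² + 25) - s·2s]/(s² + 25)² = (25 - s²)/(s² + 25)². So L{t·cos(5t)} = -F'(s) = (s² - 25)/(s² + 25)². Then L{8·t·cos(5t)} = 8·(s² - 25)/(s² + 25)²

Final answer: 8·(s² - 25)/(s² + 25)²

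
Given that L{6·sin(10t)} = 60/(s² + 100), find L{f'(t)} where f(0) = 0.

L{f'(t)} = s·F(s) - f(0) = s·60/(s² + 100) - 0 = 60s/(s² + 100)

Final answer: 60s/(s² + 100)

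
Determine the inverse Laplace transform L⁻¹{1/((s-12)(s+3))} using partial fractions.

Decompose: A/(s-12) + B/(s+3). A = 1/15, B = -1/15. f(t) = (e^(12t) - e^(-3t))/15

Final answer: (e^(12t) - e^(-3t))/15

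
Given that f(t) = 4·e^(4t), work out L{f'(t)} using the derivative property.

f(0) = 4, F(s) = 4/(s-4). L{f'(t)} = s·F(s) - f(0) = 4s/(s-4) - 4 = (4s - 4(s-4))/(s-4) = 16/(s-4)

Final answer: 16/(s-4)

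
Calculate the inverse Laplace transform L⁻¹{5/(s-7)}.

L⁻¹{1/(s-a)} = e^(at), so L⁻¹{1/(s-7)} = e^(7t), and L⁻¹{5/(s-7)} = 5·e^(7t)

Final answer: 5·e^(7t)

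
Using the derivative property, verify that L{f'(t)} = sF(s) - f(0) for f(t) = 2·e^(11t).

f'(t) = 22e^(11t). Direct: L{f'(t)} = 22/(s-11). Property: s·2/(s-11) - 2 = (2s - 2(s-11))/(s-11) = 22/(s-11). ✓

Final answer: 22/(s-11)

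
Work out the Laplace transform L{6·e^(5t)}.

L{e^(at)} = 1/(s-a), so L{e^(5t)} = 1/(s-5). Then L{6·e^(5t)} = 6/(s-5)

Final answer: 6/(s-5)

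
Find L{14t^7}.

L{t^n} = n!/s^(n+1). So L{14t^7} = 14·7!/s^8 = 70560/s^8

Final answer: 70560/s^8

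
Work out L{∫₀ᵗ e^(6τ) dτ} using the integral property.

L{∫₀ᵗ f(τ)dτ} = F(s)/s with F(s) = 1/(s-6), so L{∫₀ᵗ e^(6τ) dτ} = 1/(s(s-6))

Final answer: 1/(s(s-6))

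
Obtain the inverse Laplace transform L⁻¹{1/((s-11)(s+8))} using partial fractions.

Decompose: A/(s-11) + B/(s+8). A = 1/19, B = -1/19. f(t) = (e^(11t) - e^(-8t))/19

Final answer: (e^(11t) - e^(-8t))/19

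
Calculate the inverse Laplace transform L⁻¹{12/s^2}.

L⁻¹{n!/s^(n+1)} = t^n with n=1. So L⁻¹{1/s^2} = t, and L⁻¹{12/s^2} = (12/1)·t = 12·t

Final answer: 12·t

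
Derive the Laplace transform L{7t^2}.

L{7t^2} = 7 · L{t^2} = 7 · 2/s^3 = 14/s^3

Final answer: 14/s^3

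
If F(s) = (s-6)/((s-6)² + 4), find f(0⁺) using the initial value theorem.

f(0⁺) = lim_{s→∞} sF(s) = lim_{s→∞} s(s-6)/((s-6)² + 4) = 1

Final answer: 1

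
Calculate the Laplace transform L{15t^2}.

L{15t^2} = 15 · L{t^2} = 15 · 2/s^3 = 30/s^3

Final answer: 30/s^3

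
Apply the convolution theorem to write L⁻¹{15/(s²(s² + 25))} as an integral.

15/(s²(s² + 25)) = (1/s²)·(15/(s² + 25)) = L{t}·L{3·sin(5t)}. So f(t) = t*(3·sin(5t)) = ∫₀ᵗ 3τ·sin(5(t-τ)) dτ

Final answer: ∫₀ᵗ 3τ·sin(5(t-τ)) dτ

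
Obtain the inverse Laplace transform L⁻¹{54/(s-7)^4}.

L⁻¹{n!/(s-a)^(n+1)} = t^n·e^(at) with n=3, a=7. So L⁻¹{6/(s-7)^4} = t^3·e^(7t), and L⁻¹{54/(s-7)^4} = (54/6)·t^3·e^(7t) = 9·t^3·e^(7t)

Final answer: 9·t^3·e^(7t)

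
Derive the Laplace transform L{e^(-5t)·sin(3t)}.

L{e^(at)·sin(ωt)} = ω/((s-a)² + ω²), so L{e^(-5t)·sin(3t)} = 3/((s+5)² + 9)

Final answer: 3/((s+5)² + 9)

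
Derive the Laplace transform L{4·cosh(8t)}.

L{cosh(ωt)} = s/(s² - ω²), so L{cosh(8t)} = s/(s² - 64). Then L{4·cosh(8t)} = 4·s/(s² - 64) = 4s/(s² - 64)

Final answer: 4s/(s² - 64)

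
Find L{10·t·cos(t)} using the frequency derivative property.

L{cos(t)} = s/(s² + 1). Derivative: d/ds[s/(s² + 1)] = [(s² + 1) - s·2s]/(s² + 1)² = (1 - s²)/(s² + 1)². So L{t·cos(t)} = -F'(s) = (s² - 1)/(s² + 1)². Then L{10·t·cos(t)} = 10·(s² - 1)/(s² + 1)²

Final answer: 10·(s² - 1)/(s² + 1)²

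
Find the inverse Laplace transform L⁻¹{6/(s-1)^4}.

L⁻¹{n!/(s-a)^(n+1)} = t^n·e^(at), so L⁻¹{6/(s-1)^4} = t^3·e^t

Final answer: t^3·e^t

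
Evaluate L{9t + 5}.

L{9t + 5} = 9·L{t} + 5·L{1} = 9/s² + 5/s

Final answer: 9/s² + 5/s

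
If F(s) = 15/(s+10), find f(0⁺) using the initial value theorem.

f(0⁺) = lim_{s→∞} s·15/(s+10) = lim_{s→∞} 15s/(s+10) = 15

Final answer: 15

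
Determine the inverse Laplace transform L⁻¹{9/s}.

L⁻¹{c/s} = c, so L⁻¹{9/s} = 9

Final answer: 9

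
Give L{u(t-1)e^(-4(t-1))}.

u(t-a)f(t-a) with f(t)=e^(-4t). L{e^(-4t)} = 1/(s+4). By time shift: e^(-s)/(s+4)

Final answer: e^(-s)/(s+4)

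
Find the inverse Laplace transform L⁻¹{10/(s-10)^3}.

L⁻¹{n!/(s-a)^(n+1)} = t^n·e^(at) with n=2, a=10. So L⁻¹{2/(s-10)^3} = t^2·e^(10t), and L⁻¹{10/(s-10)^3} = (10/2)·t^2·e^(10t) = 5·t^2·e^(10t)

Final answer: 5·t^2·e^(10t)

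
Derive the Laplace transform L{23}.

L{23} = 23 · L{1} = 23/s

Final answer: 23/s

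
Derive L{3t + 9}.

L{3t + 9} = 3·L{t} + 9·L{1} = 3/s² + 9/s

Final answer: 3/s² + 9/s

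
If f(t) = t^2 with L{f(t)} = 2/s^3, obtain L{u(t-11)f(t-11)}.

Time shift theorem: L{u(t-a)f(t-a)} = e^(-as)F(s). Here a=11, F(s) = 2/s^3, so L{u(t-11)f(t-11)} = e^(-11s)·2/s^3

Final answer: e^(-11s)·2/s^3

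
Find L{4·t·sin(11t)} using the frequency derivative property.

L{sin(11t)} = 11/(s² + 121). By L{t·f(t)} = -F'(s): -d/ds[11/(s² + 121)] = -(11)·(-2s)/(s² + 121)² = 22s/(s² + 121)². Then L{4·t·sin(11t)} = 4·22s/(s² + 121)² = 88s/(s² + 121)²

Final answer: 88s/(s² + 121)²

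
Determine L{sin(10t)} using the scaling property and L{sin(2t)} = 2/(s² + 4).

Using L{f(at)} = (1/a)F(s/a) with a=5: L{sin(10t)} = (1/5) · 2/((s/5)² + 4) = (1/5) · 2·25/(s² + 100) = 10/(s² + 100)

Final answer: 10/(s² + 100)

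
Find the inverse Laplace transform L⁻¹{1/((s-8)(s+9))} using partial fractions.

Decompose: A/(s-8) + B/(s+9). A = 1/17, B = -1/17. f(t) = (e^(8t) - e^(-9t))/17

Final answer: (e^(8t) - e^(-9t))/17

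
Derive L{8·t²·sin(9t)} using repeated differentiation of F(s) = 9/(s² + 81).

F(s) = 9/(s² + 81). F'(s) = -18s/(s² + 81)². F''(s) = -18(81 - 3s²)/(s² + 81)³ = (54s² - 1458)/(s² + 81)³. So L{t²·sin(9t)} = (-1)² F''(s) = (54s² - 1458)/(s² + 81)³. Then L{8·t²·sin(9t)} = 8·(54s² - 1458)/(s² + 81)³ = (432s² - 11664)/(s² + 81)³

Final answer: (432s² - 11664)/(s² + 81)³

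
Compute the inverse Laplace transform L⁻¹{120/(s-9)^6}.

L⁻¹{n!/(s-a)^(n+1)} = t^n·e^(at), so L⁻¹{120/(s-9)^6} = t^5·e^(9t)

Final answer: t^5·e^(9t)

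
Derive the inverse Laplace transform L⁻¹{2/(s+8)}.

L⁻¹{1/(s-a)} = e^(at), so L⁻¹{1/(s+8)} = e^(-8t), and L⁻¹{2/(s+8)} = 2·e^(-8t)

Final answer: 2·e^(-8t)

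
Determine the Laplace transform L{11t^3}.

L{11t^3} = 11 · L{t^3} = 11 · 6/s^4 = 66/s^4

Final answer: 66/s^4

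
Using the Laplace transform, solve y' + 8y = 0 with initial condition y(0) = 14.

L{y'} + 8L{y} = 0. sY - 14 + 8Y = 0. Y(s+8) = 14. Y = 14/(s+8)

Final answer: y(t) = 14e^(-8t)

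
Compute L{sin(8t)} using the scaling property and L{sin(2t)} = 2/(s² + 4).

Using L{f(at)} = (1/a)F(s/a) with a=4: L{sin(8t)} = (1/4) · 2/((s/4)² + 4) = (1/4) · 2·16/(s² + 64) = 8/(s² + 64)

Final answer: 8/(s² + 64)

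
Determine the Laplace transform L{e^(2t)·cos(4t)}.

L{e^(at)·cos(ωt)} = (s-a)/((s-a)² + ω²), so L{e^(2t)·cos(4t)} = (s-2)/((s-2)² + 16)

Final answer: (s-2)/((s-2)² + 16)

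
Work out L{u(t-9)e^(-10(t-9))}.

u(t-a)f(t-a) with f(t)=e^(-10t). L{e^(-10t)} = 1/(s+10). By time shift: e^(-9s)/(s+10)

Final answer: e^(-9s)/(s+10)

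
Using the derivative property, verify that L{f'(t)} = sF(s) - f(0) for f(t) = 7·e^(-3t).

f'(t) = -21e^(-3t). Direct: L{f'(t)} = -21/(s+3). Property: s·7/(s+3) - 7 = (7s - 7(s+3))/(s+3) = -21/(s+3). ✓

Final answer: -21/(s+3)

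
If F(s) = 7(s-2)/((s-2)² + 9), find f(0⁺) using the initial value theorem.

f(0⁺) = lim_{s→∞} sF(s) = lim_{s→∞} 7s(s-2)/((s-2)² + 9) = 7

Final answer: 7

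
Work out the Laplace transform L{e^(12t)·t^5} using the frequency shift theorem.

L{e^(at)·t^n} = n!/(s-a)^(n+1), so L{e^(12t)·t^5} = 120/(s-12)^6

Final answer: 120/(s-12)^6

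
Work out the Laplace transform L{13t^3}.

L{13t^3} = 13 · L{t^3} = 13 · 6/s^4 = 78/s^4

Final answer: 78/s^4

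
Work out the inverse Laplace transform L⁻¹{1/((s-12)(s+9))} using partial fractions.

Decompose: A/(s-12) + B/(s+9). A = 1/21, B = -1/21. f(t) = (e^(12t) - e^(-9t))/21

Final answer: (e^(12t) - e^(-9t))/21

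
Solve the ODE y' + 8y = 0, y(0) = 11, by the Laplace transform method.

L{y'} + 8L{y} = 0. sY - 11 + 8Y = 0. Y(s+8) = 11. Y = 11/(s+8)

Final answer: y(t) = 11e^(-8t)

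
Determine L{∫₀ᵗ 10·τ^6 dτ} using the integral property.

L{∫₀ᵗ f(τ)dτ} = F(s)/s with f(t) = 10t^6. F(s) = 7200/s^7, so L{∫₀ᵗ 10·τ^6 dτ} = (7200/s^7)/s = 7200/s^8. (Check: ∫₀ᵗ 10·τ^6 dτ = 10t^7/7.)

Final answer: 7200/s^8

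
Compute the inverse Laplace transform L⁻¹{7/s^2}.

L⁻¹{n!/s^(n+1)} = t^n with n=1. So L⁻¹{1/s^2} = t, and L⁻¹{7/s^2} = (7/1)·t = 7·t

Final answer: 7·t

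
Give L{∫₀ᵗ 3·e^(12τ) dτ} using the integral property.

L{∫₀ᵗ f(τ)dτ} = F(s)/s with F(s) = 3/(s-12), so L{∫₀ᵗ 3·e^(12τ) dτ} = 3/(s(s-12))

Final answer: 3/(s(s-12))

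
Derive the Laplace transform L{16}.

L{16} = 16 · L{1} = 16/s

Final answer: 16/s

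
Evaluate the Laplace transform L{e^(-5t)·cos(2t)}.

L{e^(at)·cos(ωt)} = (s-a)/((s-a)² + ω²), so L{e^(-5t)·cos(2t)} = (s+5)/((s+5)² + 4)

Final answer: (s+5)/((s+5)² + 4)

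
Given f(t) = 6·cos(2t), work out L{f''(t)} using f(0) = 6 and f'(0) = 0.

F(s) = 6s/(s² + 4). L{f''(t)} = s²F(s) - sf(0) - f'(0) = 6s³/(s² + 4) - 6s = (6s³ - 6s(s² + 4))/(s² + 4) = -24s/(s² + 4)

Final answer: -24s/(s² + 4)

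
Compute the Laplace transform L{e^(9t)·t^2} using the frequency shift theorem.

L{e^(at)·t^n} = n!/(s-a)^(n+1), so L{e^(9t)·t^2} = 2/(s-9)^3

Final answer: 2/(s-9)^3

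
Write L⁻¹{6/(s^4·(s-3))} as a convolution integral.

6/(s^4·(s-3)) = (6/s^4)·(1/(s-3)) = L{t^3}·L{e^(3t)}. So f(t) = t^3*e^(3t) = ∫₀ᵗ τ^3·e^(3(t-τ)) dτ

Final answer: ∫₀ᵗ τ^3·e^(3(t-τ)) dτ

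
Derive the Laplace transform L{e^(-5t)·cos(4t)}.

L{e^(at)·cos(ωt)} = (s-a)/((s-a)² + ω²), so L{e^(-5t)·cos(4t)} = (s+5)/((s+5)² + 16)

Final answer: (s+5)/((s+5)² + 16)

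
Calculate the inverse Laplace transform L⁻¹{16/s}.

L⁻¹{c/s} = c, so L⁻¹{16/s} = 16

Final answer: 16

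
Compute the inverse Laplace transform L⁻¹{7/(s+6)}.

L⁻¹{1/(s-a)} = e^(at), so L⁻¹{1/(s+6)} = e^(-6t), and L⁻¹{7/(s+6)} = 7·e^(-6t)

Final answer: 7·e^(-6t)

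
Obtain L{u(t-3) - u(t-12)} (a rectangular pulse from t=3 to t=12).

L{u(t-a)} = e^(-as)/s. L{u(t-3) - u(t-12)} = (e^(-3s) - e^(-12s))/s

Final answer: (e^(-3s) - e^(-12s))/s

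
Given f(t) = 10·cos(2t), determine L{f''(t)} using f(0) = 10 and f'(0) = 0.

F(s) = 10s/(s² + 4). L{f''(t)} = s²F(s) - sf(0) - f'(0) = 10s³/(s² + 4) - 10s = (10s³ - 10s(s² + 4))/(s² + 4) = -40s/(s² + 4)

Final answer: -40s/(s² + 4)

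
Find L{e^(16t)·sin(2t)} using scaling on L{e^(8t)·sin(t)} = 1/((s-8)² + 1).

Scaling with a=2: L{e^(16t)·sin(2t)} = (1/2) · 1/((s/2-8)² + 1). Simplifying: 2/((s-16)² + 4)

Final answer: 2/((s-16)² + 4)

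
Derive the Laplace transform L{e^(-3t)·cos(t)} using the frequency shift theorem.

Frequency shift: L{e^(at)f(t)} = F(s-a). L{e^(-3t)·cos(t)} = (s+3)/((s+3)² + 1)

Final answer: (s+3)/((s+3)² + 1)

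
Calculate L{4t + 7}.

L{4t + 7} = 4·L{t} + 7·L{1} = 4/s² + 7/s

Final answer: 4/s² + 7/s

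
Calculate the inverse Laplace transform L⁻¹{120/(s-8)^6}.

L⁻¹{n!/(s-a)^(n+1)} = t^n·e^(at), so L⁻¹{120/(s-8)^6} = t^5·e^(8t)

Final answer: t^5·e^(8t)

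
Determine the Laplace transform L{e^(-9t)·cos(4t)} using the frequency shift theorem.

Frequency shift: L{e^(at)f(t)} = F(s-a). L{e^(-9t)·cos(4t)} = (s+9)/((s+9)² + 16)

Final answer: (s+9)/((s+9)² + 16)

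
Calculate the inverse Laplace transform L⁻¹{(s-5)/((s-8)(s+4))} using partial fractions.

Using partial fractions, f(t) = (3e^(8t) + 9e^(-4t))/12

Final answer: (3e^(8t) + 9e^(-4t))/12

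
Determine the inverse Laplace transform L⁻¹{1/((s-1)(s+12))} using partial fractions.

Decompose: A/(s-1) + B/(s+12). A = 1/13, B = -1/13. f(t) = (e^t - e^(-12t))/13

Final answer: (e^t - e^(-12t))/13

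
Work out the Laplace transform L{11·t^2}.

L{t^n} = n!/s^(n+1), so L{t^2} = 2/s^3. Then L{11·t^2} = 11·2/s^3 = 22/s^3

Final answer: 22/s^3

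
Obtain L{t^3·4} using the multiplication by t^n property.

L{4} = 4/s. d^1/ds^1[1/s] = -1/s². d^2/ds^2[1/s] = 2/s^3. d^3/ds^3[1/s] = -6/s^4. So L{t^3} = (-1)^{3}·-6/s^4 = 6/s^4. Then L{t^3·4} = 4·6/s^4 = 24/s^4

Final answer: 24/s^4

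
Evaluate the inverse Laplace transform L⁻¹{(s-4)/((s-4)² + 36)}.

Using frequency shift, L⁻¹{(s-4)/((s-4)² + 36)} = e^(4t)·cos(6t)

Final answer: e^(4t)·cos(6t)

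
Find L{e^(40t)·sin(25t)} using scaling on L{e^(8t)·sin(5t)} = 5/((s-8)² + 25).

Scaling with a=5: L{e^(40t)·sin(25t)} = (1/5) · 5/((s/5-8)² + 25). Simplifying: 25/((s-40)² + 625)

Final answer: 25/((s-40)² + 625)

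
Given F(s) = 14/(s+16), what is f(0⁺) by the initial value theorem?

f(0⁺) = lim_{s→∞} s·14/(s+16) = lim_{s→∞} 14s/(s+16) = 14

Final answer: 14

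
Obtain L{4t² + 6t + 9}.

L{4t² + 6t + 9} = 4·2/s³ + 6/s² + 9/s = 8/s³ + 6/s² + 9/s

Final answer: 8/s³ + 6/s² + 9/s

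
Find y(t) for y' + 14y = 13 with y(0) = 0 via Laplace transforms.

sY + 14Y = 13/s. Y = 13/(s(s+14)). Partial fractions: Y = 13/14/s - 13/14/(s+14)

Final answer: y(t) = 13/14(1 - e^(-14t))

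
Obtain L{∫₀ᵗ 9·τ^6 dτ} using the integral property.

L{∫₀ᵗ f(τ)dτ} = F(s)/s with f(t) = 9t^6. F(s) = 6480/s^7, so L{∫₀ᵗ 9·τ^6 dτ} = (6480/s^7)/s = 6480/s^8. (Check: ∫₀ᵗ 9·τ^6 dτ = 9t^7/7.)

Final answer: 6480/s^8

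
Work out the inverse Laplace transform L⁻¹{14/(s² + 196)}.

L⁻¹{14/(s² + 196)} = sin(14t)

Final answer: sin(14t)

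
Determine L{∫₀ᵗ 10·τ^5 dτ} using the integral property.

L{∫₀ᵗ f(τ)dτ} = F(s)/s with f(t) = 10t^5. F(s) = 1200/s^6, so L{∫₀ᵗ 10·τ^5 dτ} = (1200/s^6)/s = 1200/s^7. (Check: ∫₀ᵗ 10·τ^5 dτ = 10t^6/6.)

Final answer: 1200/s^7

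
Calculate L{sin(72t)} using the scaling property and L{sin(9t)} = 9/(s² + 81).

Using L{f(at)} = (1/a)F(s/a) with a=8: L{sin(72t)} = (1/8) · 9/((s/8)² + 81) = (1/8) · 9·64/(s² + 5184) = 72/(s² + 5184)

Final answer: 72/(s² + 5184)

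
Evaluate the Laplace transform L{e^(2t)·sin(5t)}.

L{e^(at)·sin(ωt)} = ω/((s-a)² + ω²), so L{e^(2t)·sin(5t)} = 5/((s-2)² + 25)

Final answer: 5/((s-2)² + 25)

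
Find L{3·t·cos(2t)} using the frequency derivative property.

L{cos(2t)} = s/(s² + 4). Derivative: d/ds[s/(s² + 4)] = [(s² + 4) - s·2s]/(s² + 4)² = (4 - s²)/(s² + 4)². So L{t·cos(2t)} = -F'(s) = (s² - 4)/(s² + 4)². Then L{3·t·cos(2t)} = 3·(s² - 4)/(s² + 4)²

Final answer: 3·(s² - 4)/(s² + 4)²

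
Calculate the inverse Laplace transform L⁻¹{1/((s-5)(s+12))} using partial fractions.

Decompose: A/(s-5) + B/(s+12). A = 1/17, B = -1/17. f(t) = (e^(5t) - e^(-12t))/17

Final answer: (e^(5t) - e^(-12t))/17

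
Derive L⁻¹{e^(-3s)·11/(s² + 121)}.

L⁻¹{11/(s² + 121)} = sin(11t). By the time shift theorem, L⁻¹{e^(-as)F(s)} = u(t-a)f(t-a) with a=3, so L⁻¹{e^(-3s)·11/(s² + 121)} = u(t-3)·sin(11(t-3))

Final answer: u(t-3)·sin(11(t-3))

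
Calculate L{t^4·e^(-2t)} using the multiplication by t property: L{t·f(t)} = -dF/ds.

Using L{t^n·e^(at)} = n!/(s-a)^(n+1), L{t^4·e^(-2t)} = 24/(s+2)^5

Final answer: 24/(s+2)^5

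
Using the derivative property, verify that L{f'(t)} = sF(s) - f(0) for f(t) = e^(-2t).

f'(t) = -2e^(-2t). Direct: L{f'(t)} = -2/(s+2). Property: s·1/(s+2) - 1 = (s - (s+2))/(s+2) = -2/(s+2). ✓

Final answer: -2/(s+2)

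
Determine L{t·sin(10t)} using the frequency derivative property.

L{sin(10t)} = 10/(s² + 100). By L{t·f(t)} = -F'(s): -d/ds[10/(s² + 100)] = -(10)·(-2s)/(s² + 100)² = 20s/(s² + 100)²

Final answer: 20s/(s² + 100)²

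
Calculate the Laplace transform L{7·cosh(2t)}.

L{cosh(ωt)} = s/(s² - ω²), so L{cosh(2t)} = s/(s² - 4). Then L{7·cosh(2t)} = 7·s/(s² - 4) = 7s/(s² - 4)

Final answer: 7s/(s² - 4)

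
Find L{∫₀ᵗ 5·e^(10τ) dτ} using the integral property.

L{∫₀ᵗ f(τ)dτ} = F(s)/s with F(s) = 5/(s-10), so L{∫₀ᵗ 5·e^(10τ) dτ} = 5/(s(s-10))

Final answer: 5/(s(s-10))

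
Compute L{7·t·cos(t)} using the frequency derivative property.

L{cos(t)} = s/(s² + 1). Derivative: d/ds[s/(s² + 1)] = [(s² + 1) - s·2s]/(s² + 1)² = (1 - s²)/(s² + 1)². So L{t·cos(t)} = -F'(s) = (s² - 1)/(s² + 1)². Then L{7·t·cos(t)} = 7·(s² - 1)/(s² + 1)²

Final answer: 7·(s² - 1)/(s² + 1)²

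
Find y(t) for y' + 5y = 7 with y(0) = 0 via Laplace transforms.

sY + 5Y = 7/s. Y = 7/(s(s+5)). Partial fractions: Y = 7/5/s - 7/5/(s+5)

Final answer: y(t) = 7/5(1 - e^(-5t))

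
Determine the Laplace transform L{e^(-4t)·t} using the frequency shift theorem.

L{e^(at)·t^n} = n!/(s-a)^(n+1), so L{e^(-4t)·t} = 1/(s+4)^2

Final answer: 1/(s+4)^2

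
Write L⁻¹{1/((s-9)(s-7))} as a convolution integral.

1/((s-9)(s-7)) = (1/(s-9))·(1/(s-7)) = L{e^(9t)}·L{e^(7t)}. So f(t) = e^(9t)*e^(7t) = ∫₀ᵗ e^(9τ)·e^(7(t-τ)) dτ

Final answer: ∫₀ᵗ e^(9τ)·e^(7(t-τ)) dτ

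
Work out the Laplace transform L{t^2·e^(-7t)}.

L{t^n·e^(at)} = n!/(s-a)^(n+1), so L{t^2·e^(-7t)} = 2/(s+7)^3

Final answer: 2/(s+7)^3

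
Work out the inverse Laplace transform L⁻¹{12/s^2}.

L⁻¹{n!/s^(n+1)} = t^n with n=1. So L⁻¹{1/s^2} = t, and L⁻¹{12/s^2} = (12/1)·t = 12·t

Final answer: 12·t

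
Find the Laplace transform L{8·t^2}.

L{t^n} = n!/s^(n+1), so L{t^2} = 2/s^3. Then L{8·t^2} = 8·2/s^3 = 16/s^3

Final answer: 16/s^3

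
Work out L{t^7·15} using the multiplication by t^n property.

L{15} = 15/s. d^1/ds^1[1/s] = -1/s². d^2/ds^2[1/s] = 2/s^3. d^3/ds^3[1/s] = -6/s^4. d^4/ds^4[1/s] = 24/s^5. d^5/ds^5[1/s] = -120/s^6. d^6/ds^6[1/s] = 720/s^7. d^7/ds^7[1/s] = -5040/s^8. So L{t^7} = (-1)^{7}·-5040/s^8 = 5040/s^8. Then L{t^7·15} = 15·5040/s^8 = 75600/s^8

Final answer: 75600/s^8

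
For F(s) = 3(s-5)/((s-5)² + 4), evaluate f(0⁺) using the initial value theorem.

f(0⁺) = lim_{s→∞} sF(s) = lim_{s→∞} 3s(s-5)/((s-5)² + 4) = 3

Final answer: 3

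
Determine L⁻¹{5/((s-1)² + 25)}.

Form: b/((s-a)² + b²) → e^(at)sin(bt). With a=1, b=5

Final answer: e^t·sin(5t)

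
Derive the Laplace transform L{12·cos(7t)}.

L{cos(ωt)} = s/(s² + ω²), so L{cos(7t)} = s/(s² + 49). Then L{12·cos(7t)} = 12·s/(s² + 49) = 12s/(s² + 49)

Final answer: 12s/(s² + 49)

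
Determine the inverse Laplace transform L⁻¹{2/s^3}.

L⁻¹{n!/s^(n+1)} = t^n with n=2. So L⁻¹{2/s^3} = t^2

Final answer: t^2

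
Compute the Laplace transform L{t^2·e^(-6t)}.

L{t^n·e^(at)} = n!/(s-a)^(n+1), so L{t^2·e^(-6t)} = 2/(s+6)^3

Final answer: 2/(s+6)^3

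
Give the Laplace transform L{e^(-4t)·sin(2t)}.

L{e^(at)·sin(ωt)} = ω/((s-a)² + ω²), so L{e^(-4t)·sin(2t)} = 2/((s+4)² + 4)

Final answer: 2/((s+4)² + 4)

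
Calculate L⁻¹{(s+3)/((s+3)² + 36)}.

Using frequency shift: L⁻¹{(s-a)/((s-a)² + b²)} = e^(at)cos(bt). Here a=-3, b=6

Final answer: e^(-3t)·cos(6t)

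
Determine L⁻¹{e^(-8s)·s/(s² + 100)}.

L⁻¹{s/(s² + 100)} = cos(10t). By the time shift theorem, L⁻¹{e^(-as)F(s)} = u(t-a)f(t-a) with a=8, so L⁻¹{e^(-8s)·s/(s² + 100)} = u(t-8)·cos(10(t-8))

Final answer: u(t-8)·cos(10(t-8))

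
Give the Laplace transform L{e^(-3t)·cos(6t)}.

L{e^(at)·cos(ωt)} = (s-a)/((s-a)² + ω²), so L{e^(-3t)·cos(6t)} = (s+3)/((s+3)² + 36)

Final answer: (s+3)/((s+3)² + 36)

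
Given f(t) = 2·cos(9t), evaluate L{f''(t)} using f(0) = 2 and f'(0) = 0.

F(s) = 2s/(s² + 81). L{f''(t)} = s²F(s) - sf(0) - f'(0) = 2s³/(s² + 81) - 2s = (2s³ - 2s(s² + 81))/(s² + 81) = -162s/(s² + 81)

Final answer: -162s/(s² + 81)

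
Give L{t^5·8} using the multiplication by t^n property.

L{8} = 8/s. d^1/ds^1[1/s] = -1/s². d^2/ds^2[1/s] = 2/s^3. d^3/ds^3[1/s] = -6/s^4. d^4/ds^4[1/s] = 24/s^5. d^5/ds^5[1/s] = -120/s^6. So L{t^5} = (-1)^{5}·-120/s^6 = 120/s^6. Then L{t^5·8} = 8·120/s^6 = 960/s^6

Final answer: 960/s^6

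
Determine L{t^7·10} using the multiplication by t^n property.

L{10} = 10/s. d^1/ds^1[1/s] = -1/s². d^2/ds^2[1/s] = 2/s^3. d^3/ds^3[1/s] = -6/s^4. d^4/ds^4[1/s] = 24/s^5. d^5/ds^5[1/s] = -120/s^6. d^6/ds^6[1/s] = 720/s^7. d^7/ds^7[1/s] = -5040/s^8. So L{t^7} = (-1)^{7}·-5040/s^8 = 5040/s^8. Then L{t^7·10} = 10·5040/s^8 = 50400/s^8

Final answer: 50400/s^8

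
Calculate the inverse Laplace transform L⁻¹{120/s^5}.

L⁻¹{n!/s^(n+1)} = t^n with n=4. So L⁻¹{24/s^5} = t^4, and L⁻¹{120/s^5} = (120/24)·t^4 = 5·t^4

Final answer: 5·t^4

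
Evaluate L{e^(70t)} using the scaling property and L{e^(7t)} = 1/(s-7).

Using L{f(at)} = (1/a)F(s/a) with a=10 and f(t) = e^(7t): L{e^(70t)} = (1/10) · 1/((s/10)-7) = (1/10) · 10/(s-70) = 1/(s-70)

Final answer: 1/(s-70)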